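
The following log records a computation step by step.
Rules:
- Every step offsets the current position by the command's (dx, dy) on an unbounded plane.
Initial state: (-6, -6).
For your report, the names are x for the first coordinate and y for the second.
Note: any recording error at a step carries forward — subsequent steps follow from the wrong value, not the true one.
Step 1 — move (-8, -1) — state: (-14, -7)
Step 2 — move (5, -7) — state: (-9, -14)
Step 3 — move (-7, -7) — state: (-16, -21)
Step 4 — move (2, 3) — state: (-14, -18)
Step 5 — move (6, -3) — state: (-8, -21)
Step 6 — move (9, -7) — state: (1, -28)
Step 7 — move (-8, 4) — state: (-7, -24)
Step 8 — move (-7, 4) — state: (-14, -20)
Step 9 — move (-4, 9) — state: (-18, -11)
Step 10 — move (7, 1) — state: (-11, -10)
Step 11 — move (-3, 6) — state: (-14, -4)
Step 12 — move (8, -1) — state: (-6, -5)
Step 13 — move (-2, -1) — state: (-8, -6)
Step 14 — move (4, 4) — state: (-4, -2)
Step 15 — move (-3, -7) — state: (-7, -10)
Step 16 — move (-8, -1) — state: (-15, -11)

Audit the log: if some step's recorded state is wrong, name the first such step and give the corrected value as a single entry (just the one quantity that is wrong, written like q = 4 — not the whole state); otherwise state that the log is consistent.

step 15, y = -9

step 1: x = -6 + (-8) = -14, y = -6 + (-1) = -7 -> agrees with the log
step 2: x = -14 + (5) = -9, y = -7 + (-7) = -14 -> agrees with the log
step 3: x = -9 + (-7) = -16, y = -14 + (-7) = -21 -> in agreement
step 4: x = -16 + (2) = -14, y = -21 + (3) = -18 -> agrees with the log
step 5: x = -14 + (6) = -8, y = -18 + (-3) = -21 -> exactly as logged
step 6: x = -8 + (9) = 1, y = -21 + (-7) = -28 -> consistent with the log
step 7: x = 1 + (-8) = -7, y = -28 + (4) = -24 -> same as recorded
step 8: x = -7 + (-7) = -14, y = -24 + (4) = -20 -> matches
step 9: x = -14 + (-4) = -18, y = -20 + (9) = -11 -> verified
step 10: x = -18 + (7) = -11, y = -11 + (1) = -10 -> exactly as logged
step 11: x = -11 + (-3) = -14, y = -10 + (6) = -4 -> verified
step 12: x = -14 + (8) = -6, y = -4 + (-1) = -5 -> in agreement
step 13: x = -6 + (-2) = -8, y = -5 + (-1) = -6 -> verified
step 14: x = -8 + (4) = -4, y = -6 + (4) = -2 -> same as recorded
step 15: x = -4 + (-3) = -7, y = -2 + (-7) = -9 -> the entry is off here
The audit stops at step 15: the recorded entry is wrong and should be y = -9.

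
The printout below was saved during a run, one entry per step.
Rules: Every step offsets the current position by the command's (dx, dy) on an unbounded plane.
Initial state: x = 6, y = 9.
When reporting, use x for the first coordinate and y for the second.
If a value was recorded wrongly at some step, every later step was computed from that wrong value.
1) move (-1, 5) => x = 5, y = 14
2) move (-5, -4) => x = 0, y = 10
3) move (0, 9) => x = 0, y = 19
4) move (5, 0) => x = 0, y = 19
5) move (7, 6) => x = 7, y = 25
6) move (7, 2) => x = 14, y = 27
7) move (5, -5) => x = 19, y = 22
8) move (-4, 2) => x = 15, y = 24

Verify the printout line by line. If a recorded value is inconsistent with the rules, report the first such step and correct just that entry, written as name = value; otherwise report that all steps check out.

step 4, x = 5

step 1: x = 6 + (-1) = 5, y = 9 + (5) = 14 -> same as recorded
step 2: x = 5 + (-5) = 0, y = 14 + (-4) = 10 -> checks out
step 3: x = 0 + (0) = 0, y = 10 + (9) = 19 -> no discrepancy
step 4: x = 0 + (5) = 5, y = 19 + (0) = 19 -> the printout disagrees here
Conclusion: step 4 carries the first error; the entry should be x = 5.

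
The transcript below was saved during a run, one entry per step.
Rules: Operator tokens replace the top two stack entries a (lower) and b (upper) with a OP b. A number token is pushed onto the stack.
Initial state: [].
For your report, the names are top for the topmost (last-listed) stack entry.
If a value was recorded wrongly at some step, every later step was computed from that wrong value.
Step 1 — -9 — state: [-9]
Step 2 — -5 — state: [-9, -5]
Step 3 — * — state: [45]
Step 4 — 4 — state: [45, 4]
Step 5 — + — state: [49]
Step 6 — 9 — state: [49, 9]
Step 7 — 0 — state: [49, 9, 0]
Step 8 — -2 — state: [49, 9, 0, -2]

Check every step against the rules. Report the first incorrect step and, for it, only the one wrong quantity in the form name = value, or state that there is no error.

no error

Recomputing the run from the initial state:
step 1: [-9]
step 2: [-9, -5]
step 3: [45]
step 4: [45, 4]
step 5: [49]
step 6: [49, 9]
step 7: [49, 9, 0]
step 8: [49, 9, 0, -2]
This matches the transcript at every step.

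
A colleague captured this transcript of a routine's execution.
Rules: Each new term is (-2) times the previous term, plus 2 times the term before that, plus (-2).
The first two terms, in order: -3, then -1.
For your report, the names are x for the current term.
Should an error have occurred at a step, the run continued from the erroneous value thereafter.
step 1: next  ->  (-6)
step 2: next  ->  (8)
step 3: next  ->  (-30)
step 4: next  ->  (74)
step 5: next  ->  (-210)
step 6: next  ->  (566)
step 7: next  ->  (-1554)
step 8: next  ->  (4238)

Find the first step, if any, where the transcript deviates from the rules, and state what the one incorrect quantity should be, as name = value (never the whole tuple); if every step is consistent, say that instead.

no error

step 1: x = -2*(-1) + (2)*(-3) + (-2) = -6 -> agrees with the transcript
step 2: x = -2*(-6) + (2)*(-1) + (-2) = 8 -> checks out
step 3: x = -2*(8) + (2)*(-6) + (-2) = -30 -> verified
step 4: x = -2*(-30) + (2)*(8) + (-2) = 74 -> no discrepancy
step 5: x = -2*(74) + (2)*(-30) + (-2) = -210 -> verified
step 6: x = -2*(-210) + (2)*(74) + (-2) = 566 -> same as recorded
step 7: x = -2*(566) + (2)*(-210) + (-2) = -1554 -> checks out
step 8: x = -2*(-1554) + (2)*(566) + (-2) = 4238 -> in agreement
The whole run recomputes cleanly — no discrepancies.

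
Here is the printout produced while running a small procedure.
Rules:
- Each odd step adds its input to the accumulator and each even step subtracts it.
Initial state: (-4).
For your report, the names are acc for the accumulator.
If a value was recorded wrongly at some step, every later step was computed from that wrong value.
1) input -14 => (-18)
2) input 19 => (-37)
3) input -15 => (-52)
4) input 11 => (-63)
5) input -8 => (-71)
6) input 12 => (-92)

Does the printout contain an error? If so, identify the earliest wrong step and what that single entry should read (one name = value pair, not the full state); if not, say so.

step 6, acc = -83

1. acc = -4 + -14 = -18 (matches)
2. acc = -18 - 19 = -37 (no discrepancy)
3. acc = -37 + -15 = -52 (same as recorded)
4. acc = -52 - 11 = -63 (checks out)
5. acc = -63 + -8 = -71 (confirmed correct)
6. acc = -71 - 12 = -83 (a discrepancy with the printout)
Conclusion: step 6 carries the first error; the entry should be acc = -83.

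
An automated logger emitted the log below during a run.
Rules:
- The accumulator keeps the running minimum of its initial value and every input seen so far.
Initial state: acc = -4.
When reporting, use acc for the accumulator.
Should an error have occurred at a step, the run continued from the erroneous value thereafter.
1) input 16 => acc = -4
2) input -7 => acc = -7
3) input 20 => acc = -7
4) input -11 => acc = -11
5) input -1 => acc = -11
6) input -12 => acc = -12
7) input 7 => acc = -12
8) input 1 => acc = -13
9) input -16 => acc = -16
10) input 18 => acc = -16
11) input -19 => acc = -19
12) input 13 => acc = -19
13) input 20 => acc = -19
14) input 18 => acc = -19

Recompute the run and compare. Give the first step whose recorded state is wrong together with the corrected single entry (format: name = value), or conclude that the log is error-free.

Recomputing the run from the initial state:
step 1: acc = -4
step 2: acc = -7
step 3: acc = -7
step 4: acc = -11
step 5: acc = -11
step 6: acc = -12
step 7: acc = -12
step 8: acc = -12
step 9: acc = -16
step 10: acc = -16
step 11: acc = -19
step 12: acc = -19
step 13: acc = -19
step 14: acc = -19
The first disagreement with the log is at step 8, where the value should be acc = -12.

step 8, acc = -12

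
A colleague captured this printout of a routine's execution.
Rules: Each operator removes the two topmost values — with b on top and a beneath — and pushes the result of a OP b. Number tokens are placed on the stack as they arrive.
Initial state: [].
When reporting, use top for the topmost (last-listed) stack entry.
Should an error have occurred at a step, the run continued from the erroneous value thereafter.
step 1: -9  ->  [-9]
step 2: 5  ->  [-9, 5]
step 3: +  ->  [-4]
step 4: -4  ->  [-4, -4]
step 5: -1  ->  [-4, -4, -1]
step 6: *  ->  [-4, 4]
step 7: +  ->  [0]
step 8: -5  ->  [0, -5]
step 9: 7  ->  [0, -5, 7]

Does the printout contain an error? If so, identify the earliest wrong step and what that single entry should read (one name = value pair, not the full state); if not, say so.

step 1: push -9: top = -9 -> agrees with the printout
step 2: push 5: top = 5 -> confirmed correct
step 3: -9 + 5 = -4 -> consistent with the printout
step 4: push -4: top = -4 -> same as recorded
step 5: push -1: top = -1 -> checks out
step 6: -4 * -1 = 4 -> same as recorded
step 7: -4 + 4 = 0 -> confirmed correct
step 8: push -5: top = -5 -> checks out
step 9: push 7: top = 7 -> consistent with the printout
Every step is consistent.

no error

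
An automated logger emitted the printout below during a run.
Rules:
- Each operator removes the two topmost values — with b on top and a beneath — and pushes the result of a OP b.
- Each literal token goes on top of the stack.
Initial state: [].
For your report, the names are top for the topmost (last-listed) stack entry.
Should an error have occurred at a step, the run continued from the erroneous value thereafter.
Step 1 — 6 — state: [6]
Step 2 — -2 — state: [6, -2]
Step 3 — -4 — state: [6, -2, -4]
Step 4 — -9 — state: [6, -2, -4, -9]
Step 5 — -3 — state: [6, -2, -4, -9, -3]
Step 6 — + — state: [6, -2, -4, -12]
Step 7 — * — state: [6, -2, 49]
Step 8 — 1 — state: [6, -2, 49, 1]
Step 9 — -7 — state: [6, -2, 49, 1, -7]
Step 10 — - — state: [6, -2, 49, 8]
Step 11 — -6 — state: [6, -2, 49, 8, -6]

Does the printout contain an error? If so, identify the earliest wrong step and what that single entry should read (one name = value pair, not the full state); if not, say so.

Recomputing the run from the initial state:
step 1: [6]
step 2: [6, -2]
step 3: [6, -2, -4]
step 4: [6, -2, -4, -9]
step 5: [6, -2, -4, -9, -3]
step 6: [6, -2, -4, -12]
step 7: [6, -2, 48]
step 8: [6, -2, 48, 1]
step 9: [6, -2, 48, 1, -7]
step 10: [6, -2, 48, 8]
step 11: [6, -2, 48, 8, -6]
The first disagreement with the printout is at step 7, where the value should be top = 48.

step 7, top = 48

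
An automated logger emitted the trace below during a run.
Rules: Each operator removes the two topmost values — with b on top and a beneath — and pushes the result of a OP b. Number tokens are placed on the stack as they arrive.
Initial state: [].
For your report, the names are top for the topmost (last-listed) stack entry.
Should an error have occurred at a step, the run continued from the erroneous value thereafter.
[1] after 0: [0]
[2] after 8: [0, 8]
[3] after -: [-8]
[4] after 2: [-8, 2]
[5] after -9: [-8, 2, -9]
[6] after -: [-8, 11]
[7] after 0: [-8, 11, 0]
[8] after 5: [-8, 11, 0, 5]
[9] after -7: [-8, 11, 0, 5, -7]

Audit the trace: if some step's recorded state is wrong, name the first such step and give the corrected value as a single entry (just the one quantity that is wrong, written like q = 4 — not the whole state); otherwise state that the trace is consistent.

no error

Recomputing the run from the initial state:
step 1: [0]
step 2: [0, 8]
step 3: [-8]
step 4: [-8, 2]
step 5: [-8, 2, -9]
step 6: [-8, 11]
step 7: [-8, 11, 0]
step 8: [-8, 11, 0, 5]
step 9: [-8, 11, 0, 5, -7]
This matches the trace at every step.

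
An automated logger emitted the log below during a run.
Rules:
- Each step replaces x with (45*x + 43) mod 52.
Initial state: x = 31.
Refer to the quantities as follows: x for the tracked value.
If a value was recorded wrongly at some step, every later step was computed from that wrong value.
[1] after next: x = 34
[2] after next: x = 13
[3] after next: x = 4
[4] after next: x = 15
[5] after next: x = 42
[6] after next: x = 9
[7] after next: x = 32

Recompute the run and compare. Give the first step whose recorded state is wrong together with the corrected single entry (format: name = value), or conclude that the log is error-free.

no error

1. x = (45*31 + 43) mod 52 = 34 (checks out)
2. x = (45*34 + 43) mod 52 = 13 (consistent with the log)
3. x = (45*13 + 43) mod 52 = 4 (in agreement)
4. x = (45*4 + 43) mod 52 = 15 (consistent with the log)
5. x = (45*15 + 43) mod 52 = 42 (exactly as logged)
6. x = (45*42 + 43) mod 52 = 9 (in agreement)
7. x = (45*9 + 43) mod 52 = 32 (no discrepancy)
Every step is consistent.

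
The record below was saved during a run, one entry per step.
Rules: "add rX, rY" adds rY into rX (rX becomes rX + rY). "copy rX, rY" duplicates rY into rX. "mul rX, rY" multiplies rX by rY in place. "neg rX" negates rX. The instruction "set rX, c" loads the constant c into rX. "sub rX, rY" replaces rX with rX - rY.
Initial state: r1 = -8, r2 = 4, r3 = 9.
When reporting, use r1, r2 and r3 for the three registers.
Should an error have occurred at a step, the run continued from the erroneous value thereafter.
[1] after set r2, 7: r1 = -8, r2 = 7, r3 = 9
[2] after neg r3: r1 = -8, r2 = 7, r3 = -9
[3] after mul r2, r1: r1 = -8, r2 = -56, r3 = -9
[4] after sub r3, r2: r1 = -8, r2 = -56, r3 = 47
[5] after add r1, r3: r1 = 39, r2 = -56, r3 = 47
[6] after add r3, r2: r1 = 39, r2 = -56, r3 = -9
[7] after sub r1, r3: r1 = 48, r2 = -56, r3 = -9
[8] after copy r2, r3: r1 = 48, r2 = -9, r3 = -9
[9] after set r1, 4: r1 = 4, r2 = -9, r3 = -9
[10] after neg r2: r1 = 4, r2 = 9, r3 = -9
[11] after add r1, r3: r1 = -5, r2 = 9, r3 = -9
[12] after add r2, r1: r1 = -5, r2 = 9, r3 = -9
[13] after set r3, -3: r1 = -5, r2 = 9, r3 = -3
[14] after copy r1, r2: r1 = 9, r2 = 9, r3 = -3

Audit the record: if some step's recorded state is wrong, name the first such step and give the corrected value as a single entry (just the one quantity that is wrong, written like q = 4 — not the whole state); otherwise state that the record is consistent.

step 1: r2 = 7 -> same as recorded
step 2: r3 = -(9) = -9 -> matches
step 3: r2 = 7 * -8 = -56 -> consistent with the record
step 4: r3 = -9 - -56 = 47 -> no discrepancy
step 5: r1 = -8 + 47 = 39 -> confirmed correct
step 6: r3 = 47 + -56 = -9 -> same as recorded
step 7: r1 = 39 - -9 = 48 -> same as recorded
step 8: r2 = -9 -> no discrepancy
step 9: r1 = 4 -> checks out
step 10: r2 = -(-9) = 9 -> verified
step 11: r1 = 4 + -9 = -5 -> verified
step 12: r2 = 9 + -5 = 4 -> not what was recorded
First deviation found at step 12; the corrected entry is r2 = 4.

step 12, r2 = 4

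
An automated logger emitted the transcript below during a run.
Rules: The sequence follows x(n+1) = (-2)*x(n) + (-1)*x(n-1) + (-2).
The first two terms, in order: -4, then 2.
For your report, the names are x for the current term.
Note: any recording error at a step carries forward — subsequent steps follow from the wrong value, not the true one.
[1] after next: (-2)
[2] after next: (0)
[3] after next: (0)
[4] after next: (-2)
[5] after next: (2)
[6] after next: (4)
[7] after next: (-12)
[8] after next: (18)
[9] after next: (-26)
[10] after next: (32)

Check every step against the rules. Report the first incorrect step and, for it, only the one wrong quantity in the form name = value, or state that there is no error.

Recomputing the run from the initial state:
step 1: x = -2
step 2: x = 0
step 3: x = 0
step 4: x = -2
step 5: x = 2
step 6: x = -4
step 7: x = 4
step 8: x = -6
step 9: x = 6
step 10: x = -8
The first disagreement with the transcript is at step 6, where the value should be x = -4.

step 6, x = -4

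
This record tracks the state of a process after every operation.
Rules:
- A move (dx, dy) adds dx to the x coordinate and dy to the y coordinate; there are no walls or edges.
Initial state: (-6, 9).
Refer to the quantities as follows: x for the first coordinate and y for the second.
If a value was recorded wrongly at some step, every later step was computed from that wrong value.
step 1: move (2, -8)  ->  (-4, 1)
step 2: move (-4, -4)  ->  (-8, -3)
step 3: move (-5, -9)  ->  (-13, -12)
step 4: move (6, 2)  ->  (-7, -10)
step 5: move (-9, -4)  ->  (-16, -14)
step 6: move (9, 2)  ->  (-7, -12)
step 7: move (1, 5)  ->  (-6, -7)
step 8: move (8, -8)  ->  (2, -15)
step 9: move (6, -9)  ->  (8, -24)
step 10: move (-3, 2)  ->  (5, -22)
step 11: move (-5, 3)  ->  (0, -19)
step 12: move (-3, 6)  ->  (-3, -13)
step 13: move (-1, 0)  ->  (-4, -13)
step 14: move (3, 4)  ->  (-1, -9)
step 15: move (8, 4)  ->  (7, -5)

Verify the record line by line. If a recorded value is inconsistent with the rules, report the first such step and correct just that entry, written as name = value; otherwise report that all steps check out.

Step 1: x = -6 + (2) = -4, y = 9 + (-8) = 1 — in agreement.
Step 2: x = -4 + (-4) = -8, y = 1 + (-4) = -3 — agrees with the record.
Step 3: x = -8 + (-5) = -13, y = -3 + (-9) = -12 — consistent with the record.
Step 4: x = -13 + (6) = -7, y = -12 + (2) = -10 — consistent with the record.
Step 5: x = -7 + (-9) = -16, y = -10 + (-4) = -14 — agrees with the record.
Step 6: x = -16 + (9) = -7, y = -14 + (2) = -12 — no discrepancy.
Step 7: x = -7 + (1) = -6, y = -12 + (5) = -7 — exactly as logged.
Step 8: x = -6 + (8) = 2, y = -7 + (-8) = -15 — verified.
Step 9: x = 2 + (6) = 8, y = -15 + (-9) = -24 — verified.
Step 10: x = 8 + (-3) = 5, y = -24 + (2) = -22 — same as recorded.
Step 11: x = 5 + (-5) = 0, y = -22 + (3) = -19 — confirmed correct.
Step 12: x = 0 + (-3) = -3, y = -19 + (6) = -13 — verified.
Step 13: x = -3 + (-1) = -4, y = -13 + (0) = -13 — in agreement.
Step 14: x = -4 + (3) = -1, y = -13 + (4) = -9 — confirmed correct.
Step 15: x = -1 + (8) = 7, y = -9 + (4) = -5 — consistent with the record.
All steps check out; nothing to correct.

no error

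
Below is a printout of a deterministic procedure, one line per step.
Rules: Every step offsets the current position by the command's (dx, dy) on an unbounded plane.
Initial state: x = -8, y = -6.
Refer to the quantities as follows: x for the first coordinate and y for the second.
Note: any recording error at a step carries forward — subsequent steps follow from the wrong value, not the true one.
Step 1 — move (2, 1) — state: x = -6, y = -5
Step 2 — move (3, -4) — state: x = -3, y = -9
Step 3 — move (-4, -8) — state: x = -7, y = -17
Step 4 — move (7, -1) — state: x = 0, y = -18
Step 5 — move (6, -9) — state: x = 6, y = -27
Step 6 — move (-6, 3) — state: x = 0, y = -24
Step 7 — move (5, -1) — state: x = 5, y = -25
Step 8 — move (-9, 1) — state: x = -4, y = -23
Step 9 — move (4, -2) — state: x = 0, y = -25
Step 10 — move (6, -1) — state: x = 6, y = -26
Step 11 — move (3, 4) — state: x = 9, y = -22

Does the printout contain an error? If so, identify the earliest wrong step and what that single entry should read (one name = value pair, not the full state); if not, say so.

step 8, y = -24

1. x = -8 + (2) = -6, y = -6 + (1) = -5 (matches)
2. x = -6 + (3) = -3, y = -5 + (-4) = -9 (exactly as logged)
3. x = -3 + (-4) = -7, y = -9 + (-8) = -17 (consistent with the printout)
4. x = -7 + (7) = 0, y = -17 + (-1) = -18 (checks out)
5. x = 0 + (6) = 6, y = -18 + (-9) = -27 (consistent with the printout)
6. x = 6 + (-6) = 0, y = -27 + (3) = -24 (confirmed correct)
7. x = 0 + (5) = 5, y = -24 + (-1) = -25 (consistent with the printout)
8. x = 5 + (-9) = -4, y = -25 + (1) = -24 (first mismatch against the printout)
That makes step 8 the first incorrect line — y = -24 is what it should show.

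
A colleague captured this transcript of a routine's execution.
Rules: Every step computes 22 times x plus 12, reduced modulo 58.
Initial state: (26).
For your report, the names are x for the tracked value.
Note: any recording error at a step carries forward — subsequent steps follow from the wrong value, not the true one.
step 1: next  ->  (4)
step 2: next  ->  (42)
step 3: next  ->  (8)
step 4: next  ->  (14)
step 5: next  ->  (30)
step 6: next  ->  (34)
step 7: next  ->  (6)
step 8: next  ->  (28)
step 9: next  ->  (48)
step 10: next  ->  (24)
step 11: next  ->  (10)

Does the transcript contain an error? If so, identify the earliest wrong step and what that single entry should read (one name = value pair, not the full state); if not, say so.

Recomputing the run from the initial state:
step 1: x = 4
step 2: x = 42
step 3: x = 8
step 4: x = 14
step 5: x = 30
step 6: x = 34
step 7: x = 6
step 8: x = 28
step 9: x = 48
step 10: x = 24
step 11: x = 18
The first disagreement with the transcript is at step 11, where the value should be x = 18.

step 11, x = 18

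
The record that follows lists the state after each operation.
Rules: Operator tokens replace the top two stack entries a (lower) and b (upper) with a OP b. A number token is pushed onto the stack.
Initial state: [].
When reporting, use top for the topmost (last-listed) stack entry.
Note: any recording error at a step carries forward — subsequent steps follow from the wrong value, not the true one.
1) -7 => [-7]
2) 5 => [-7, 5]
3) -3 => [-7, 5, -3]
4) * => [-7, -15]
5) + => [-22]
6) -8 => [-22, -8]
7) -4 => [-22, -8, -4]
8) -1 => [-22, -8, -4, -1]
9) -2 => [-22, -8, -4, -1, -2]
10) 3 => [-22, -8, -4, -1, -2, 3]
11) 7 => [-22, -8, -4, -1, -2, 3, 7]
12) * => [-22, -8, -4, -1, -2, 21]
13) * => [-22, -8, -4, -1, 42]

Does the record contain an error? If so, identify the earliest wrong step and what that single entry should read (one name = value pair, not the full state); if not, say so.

Step 1: push -7: top = -7 — verified.
Step 2: push 5: top = 5 — agrees with the record.
Step 3: push -3: top = -3 — confirmed correct.
Step 4: 5 * -3 = -15 — no discrepancy.
Step 5: -7 + -15 = -22 — verified.
Step 6: push -8: top = -8 — verified.
Step 7: push -4: top = -4 — same as recorded.
Step 8: push -1: top = -1 — consistent with the record.
Step 9: push -2: top = -2 — exactly as logged.
Step 10: push 3: top = 3 — in agreement.
Step 11: push 7: top = 7 — checks out.
Step 12: 3 * 7 = 21 — no discrepancy.
Step 13: -2 * 21 = -42 — the recorded entry deviates here.
First incorrect step: 13; the correct value is top = -42.

step 13, top = -42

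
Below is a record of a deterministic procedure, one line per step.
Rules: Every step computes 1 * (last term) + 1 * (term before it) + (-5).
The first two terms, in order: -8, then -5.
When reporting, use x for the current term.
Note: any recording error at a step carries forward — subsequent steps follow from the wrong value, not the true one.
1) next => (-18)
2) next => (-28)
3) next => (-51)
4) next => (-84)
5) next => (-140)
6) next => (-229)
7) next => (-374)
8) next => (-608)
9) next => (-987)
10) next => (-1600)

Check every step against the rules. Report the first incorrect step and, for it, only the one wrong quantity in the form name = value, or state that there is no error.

step 1: x = 1*(-5) + (1)*(-8) + (-5) = -18 -> matches
step 2: x = 1*(-18) + (1)*(-5) + (-5) = -28 -> checks out
step 3: x = 1*(-28) + (1)*(-18) + (-5) = -51 -> verified
step 4: x = 1*(-51) + (1)*(-28) + (-5) = -84 -> agrees with the record
step 5: x = 1*(-84) + (1)*(-51) + (-5) = -140 -> agrees with the record
step 6: x = 1*(-140) + (1)*(-84) + (-5) = -229 -> in agreement
step 7: x = 1*(-229) + (1)*(-140) + (-5) = -374 -> checks out
step 8: x = 1*(-374) + (1)*(-229) + (-5) = -608 -> no discrepancy
step 9: x = 1*(-608) + (1)*(-374) + (-5) = -987 -> no discrepancy
step 10: x = 1*(-987) + (1)*(-608) + (-5) = -1600 -> consistent with the record
All steps check out; nothing to correct.

no error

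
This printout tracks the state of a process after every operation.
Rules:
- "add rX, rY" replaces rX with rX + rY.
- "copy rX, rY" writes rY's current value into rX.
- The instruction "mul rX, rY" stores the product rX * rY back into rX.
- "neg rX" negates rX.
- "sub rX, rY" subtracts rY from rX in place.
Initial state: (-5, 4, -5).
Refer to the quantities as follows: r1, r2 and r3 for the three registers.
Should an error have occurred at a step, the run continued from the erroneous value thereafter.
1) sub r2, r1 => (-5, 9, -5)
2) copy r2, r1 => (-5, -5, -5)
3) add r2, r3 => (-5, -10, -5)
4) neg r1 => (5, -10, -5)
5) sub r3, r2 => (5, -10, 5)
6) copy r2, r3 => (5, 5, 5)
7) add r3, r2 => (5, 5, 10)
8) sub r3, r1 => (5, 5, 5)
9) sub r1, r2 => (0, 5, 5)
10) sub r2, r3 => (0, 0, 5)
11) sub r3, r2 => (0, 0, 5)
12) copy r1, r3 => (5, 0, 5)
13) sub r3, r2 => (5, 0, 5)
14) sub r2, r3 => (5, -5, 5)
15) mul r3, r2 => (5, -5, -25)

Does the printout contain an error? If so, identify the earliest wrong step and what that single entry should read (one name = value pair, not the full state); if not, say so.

Recomputing the run from the initial state:
step 1: r1 = -5, r2 = 9, r3 = -5
step 2: r1 = -5, r2 = -5, r3 = -5
step 3: r1 = -5, r2 = -10, r3 = -5
step 4: r1 = 5, r2 = -10, r3 = -5
step 5: r1 = 5, r2 = -10, r3 = 5
step 6: r1 = 5, r2 = 5, r3 = 5
step 7: r1 = 5, r2 = 5, r3 = 10
step 8: r1 = 5, r2 = 5, r3 = 5
step 9: r1 = 0, r2 = 5, r3 = 5
step 10: r1 = 0, r2 = 0, r3 = 5
step 11: r1 = 0, r2 = 0, r3 = 5
step 12: r1 = 5, r2 = 0, r3 = 5
step 13: r1 = 5, r2 = 0, r3 = 5
step 14: r1 = 5, r2 = -5, r3 = 5
step 15: r1 = 5, r2 = -5, r3 = -25
This matches the printout at every step.

no error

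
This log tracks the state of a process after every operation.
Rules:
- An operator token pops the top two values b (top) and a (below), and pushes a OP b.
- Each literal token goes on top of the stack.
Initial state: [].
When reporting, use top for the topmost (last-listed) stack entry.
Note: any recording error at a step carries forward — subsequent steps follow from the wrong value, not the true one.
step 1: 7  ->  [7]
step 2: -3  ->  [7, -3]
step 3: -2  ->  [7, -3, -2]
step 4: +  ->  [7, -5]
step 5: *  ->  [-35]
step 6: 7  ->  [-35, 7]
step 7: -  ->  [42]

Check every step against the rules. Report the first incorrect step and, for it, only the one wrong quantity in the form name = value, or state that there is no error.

step 7, top = -42

Step 1: push 7: top = 7 — no discrepancy.
Step 2: push -3: top = -3 — no discrepancy.
Step 3: push -2: top = -2 — verified.
Step 4: -3 + -2 = -5 — confirmed correct.
Step 5: 7 * -5 = -35 — exactly as logged.
Step 6: push 7: top = 7 — checks out.
Step 7: -35 - 7 = -42 — this is not what the log shows.
First incorrect step: 7; the correct value is top = -42.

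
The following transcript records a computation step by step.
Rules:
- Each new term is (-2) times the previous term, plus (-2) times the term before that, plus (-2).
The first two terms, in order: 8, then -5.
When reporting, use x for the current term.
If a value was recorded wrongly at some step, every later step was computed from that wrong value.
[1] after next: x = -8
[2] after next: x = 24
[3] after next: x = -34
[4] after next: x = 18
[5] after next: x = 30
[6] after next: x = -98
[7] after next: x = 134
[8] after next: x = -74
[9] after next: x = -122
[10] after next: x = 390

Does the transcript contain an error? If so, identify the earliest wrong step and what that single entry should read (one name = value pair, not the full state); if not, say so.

1. x = -2*(-5) + (-2)*(8) + (-2) = -8 (same as recorded)
2. x = -2*(-8) + (-2)*(-5) + (-2) = 24 (verified)
3. x = -2*(24) + (-2)*(-8) + (-2) = -34 (agrees with the transcript)
4. x = -2*(-34) + (-2)*(24) + (-2) = 18 (in agreement)
5. x = -2*(18) + (-2)*(-34) + (-2) = 30 (checks out)
6. x = -2*(30) + (-2)*(18) + (-2) = -98 (matches)
7. x = -2*(-98) + (-2)*(30) + (-2) = 134 (no discrepancy)
8. x = -2*(134) + (-2)*(-98) + (-2) = -74 (exactly as logged)
9. x = -2*(-74) + (-2)*(134) + (-2) = -122 (in agreement)
10. x = -2*(-122) + (-2)*(-74) + (-2) = 390 (no discrepancy)
Every step is consistent.

no error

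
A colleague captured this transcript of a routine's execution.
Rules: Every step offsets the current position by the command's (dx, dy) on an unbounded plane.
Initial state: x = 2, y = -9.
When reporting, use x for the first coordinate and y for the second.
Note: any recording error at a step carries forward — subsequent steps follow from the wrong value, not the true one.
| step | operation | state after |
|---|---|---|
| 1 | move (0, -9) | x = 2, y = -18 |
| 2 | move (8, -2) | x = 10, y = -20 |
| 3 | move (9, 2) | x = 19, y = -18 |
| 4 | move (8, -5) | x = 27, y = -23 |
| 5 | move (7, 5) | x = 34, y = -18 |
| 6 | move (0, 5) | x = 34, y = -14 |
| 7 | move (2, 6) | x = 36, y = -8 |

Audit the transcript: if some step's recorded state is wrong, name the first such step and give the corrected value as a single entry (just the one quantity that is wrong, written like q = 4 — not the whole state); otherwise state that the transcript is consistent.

step 6, y = -13

Recomputing the run from the initial state:
step 1: x = 2, y = -18
step 2: x = 10, y = -20
step 3: x = 19, y = -18
step 4: x = 27, y = -23
step 5: x = 34, y = -18
step 6: x = 34, y = -13
step 7: x = 36, y = -7
The first disagreement with the transcript is at step 6, where the value should be y = -13.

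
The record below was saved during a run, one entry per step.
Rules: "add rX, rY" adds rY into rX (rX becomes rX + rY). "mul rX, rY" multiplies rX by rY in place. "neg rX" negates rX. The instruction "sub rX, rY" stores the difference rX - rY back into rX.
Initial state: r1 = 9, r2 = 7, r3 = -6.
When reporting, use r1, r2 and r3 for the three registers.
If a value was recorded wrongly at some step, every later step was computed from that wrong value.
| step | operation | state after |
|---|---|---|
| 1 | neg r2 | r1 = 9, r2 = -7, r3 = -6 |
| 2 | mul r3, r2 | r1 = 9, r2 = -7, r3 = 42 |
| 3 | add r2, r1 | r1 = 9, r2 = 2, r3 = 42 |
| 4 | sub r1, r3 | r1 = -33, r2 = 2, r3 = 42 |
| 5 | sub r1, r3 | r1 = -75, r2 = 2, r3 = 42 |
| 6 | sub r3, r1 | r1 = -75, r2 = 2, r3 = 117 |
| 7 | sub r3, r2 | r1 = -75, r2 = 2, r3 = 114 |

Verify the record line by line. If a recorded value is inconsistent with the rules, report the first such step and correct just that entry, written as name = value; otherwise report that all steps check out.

step 1: r2 = -(7) = -7 -> in agreement
step 2: r3 = -6 * -7 = 42 -> consistent with the record
step 3: r2 = -7 + 9 = 2 -> verified
step 4: r1 = 9 - 42 = -33 -> confirmed correct
step 5: r1 = -33 - 42 = -75 -> same as recorded
step 6: r3 = 42 - -75 = 117 -> confirmed correct
step 7: r3 = 117 - 2 = 115 -> a discrepancy with the record
The audit stops at step 7: the recorded entry is wrong and should be r3 = 115.

step 7, r3 = 115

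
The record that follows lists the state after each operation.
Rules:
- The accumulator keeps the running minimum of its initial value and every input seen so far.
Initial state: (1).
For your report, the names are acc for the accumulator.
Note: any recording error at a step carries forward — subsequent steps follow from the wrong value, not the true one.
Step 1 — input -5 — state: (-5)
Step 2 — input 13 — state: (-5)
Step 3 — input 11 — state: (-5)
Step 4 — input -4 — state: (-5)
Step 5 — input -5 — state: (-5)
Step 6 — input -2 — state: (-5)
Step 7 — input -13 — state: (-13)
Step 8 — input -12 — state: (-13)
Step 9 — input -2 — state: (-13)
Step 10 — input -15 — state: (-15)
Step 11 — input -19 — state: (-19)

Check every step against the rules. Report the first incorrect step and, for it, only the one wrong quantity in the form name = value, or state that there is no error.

no error

1. acc = min(1, -5) = -5 (in agreement)
2. acc = min(-5, 13) = -5 (agrees with the record)
3. acc = min(-5, 11) = -5 (exactly as logged)
4. acc = min(-5, -4) = -5 (verified)
5. acc = min(-5, -5) = -5 (matches)
6. acc = min(-5, -2) = -5 (exactly as logged)
7. acc = min(-5, -13) = -13 (verified)
8. acc = min(-13, -12) = -13 (consistent with the record)
9. acc = min(-13, -2) = -13 (no discrepancy)
10. acc = min(-13, -15) = -15 (agrees with the record)
11. acc = min(-15, -19) = -19 (same as recorded)
Nothing is out of place; the run is error-free.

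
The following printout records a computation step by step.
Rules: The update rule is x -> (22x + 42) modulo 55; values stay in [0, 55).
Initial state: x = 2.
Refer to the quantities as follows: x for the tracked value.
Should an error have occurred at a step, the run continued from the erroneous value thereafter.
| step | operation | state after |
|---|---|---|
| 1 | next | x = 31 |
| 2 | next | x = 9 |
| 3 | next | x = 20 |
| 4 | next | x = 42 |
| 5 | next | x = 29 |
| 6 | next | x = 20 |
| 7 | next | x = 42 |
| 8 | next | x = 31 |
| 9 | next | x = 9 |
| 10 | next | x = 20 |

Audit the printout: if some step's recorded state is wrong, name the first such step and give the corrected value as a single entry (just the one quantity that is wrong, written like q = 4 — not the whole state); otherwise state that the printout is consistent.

step 5, x = 31

Recomputing the run from the initial state:
step 1: x = 31
step 2: x = 9
step 3: x = 20
step 4: x = 42
step 5: x = 31
step 6: x = 9
step 7: x = 20
step 8: x = 42
step 9: x = 31
step 10: x = 9
The first disagreement with the printout is at step 5, where the value should be x = 31.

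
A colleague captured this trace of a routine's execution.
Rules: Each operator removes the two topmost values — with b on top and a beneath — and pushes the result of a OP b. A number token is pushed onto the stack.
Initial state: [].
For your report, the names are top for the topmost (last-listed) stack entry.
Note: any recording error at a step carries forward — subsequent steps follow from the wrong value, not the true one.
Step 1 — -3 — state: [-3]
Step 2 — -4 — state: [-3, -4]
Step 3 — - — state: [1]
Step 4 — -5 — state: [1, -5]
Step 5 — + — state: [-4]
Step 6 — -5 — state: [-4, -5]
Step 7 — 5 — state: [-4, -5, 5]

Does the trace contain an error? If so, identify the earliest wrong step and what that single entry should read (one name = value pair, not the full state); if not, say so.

no error

1. push -3: top = -3 (consistent with the trace)
2. push -4: top = -4 (confirmed correct)
3. -3 - -4 = 1 (verified)
4. push -5: top = -5 (checks out)
5. 1 + -5 = -4 (same as recorded)
6. push -5: top = -5 (checks out)
7. push 5: top = 5 (consistent with the trace)
The recomputation confirms every line.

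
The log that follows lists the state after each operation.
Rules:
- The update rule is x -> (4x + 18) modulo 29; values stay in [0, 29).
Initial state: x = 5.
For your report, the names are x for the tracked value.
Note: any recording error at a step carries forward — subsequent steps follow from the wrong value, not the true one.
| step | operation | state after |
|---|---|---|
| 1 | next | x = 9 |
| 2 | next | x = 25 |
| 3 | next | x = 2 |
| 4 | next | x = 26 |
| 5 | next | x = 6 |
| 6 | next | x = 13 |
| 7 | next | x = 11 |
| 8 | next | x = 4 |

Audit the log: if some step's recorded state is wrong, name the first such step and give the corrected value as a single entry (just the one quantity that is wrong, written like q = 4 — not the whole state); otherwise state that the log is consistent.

Recomputing the run from the initial state:
step 1: x = 9
step 2: x = 25
step 3: x = 2
step 4: x = 26
step 5: x = 6
step 6: x = 13
step 7: x = 12
step 8: x = 8
The first disagreement with the log is at step 7, where the value should be x = 12.

step 7, x = 12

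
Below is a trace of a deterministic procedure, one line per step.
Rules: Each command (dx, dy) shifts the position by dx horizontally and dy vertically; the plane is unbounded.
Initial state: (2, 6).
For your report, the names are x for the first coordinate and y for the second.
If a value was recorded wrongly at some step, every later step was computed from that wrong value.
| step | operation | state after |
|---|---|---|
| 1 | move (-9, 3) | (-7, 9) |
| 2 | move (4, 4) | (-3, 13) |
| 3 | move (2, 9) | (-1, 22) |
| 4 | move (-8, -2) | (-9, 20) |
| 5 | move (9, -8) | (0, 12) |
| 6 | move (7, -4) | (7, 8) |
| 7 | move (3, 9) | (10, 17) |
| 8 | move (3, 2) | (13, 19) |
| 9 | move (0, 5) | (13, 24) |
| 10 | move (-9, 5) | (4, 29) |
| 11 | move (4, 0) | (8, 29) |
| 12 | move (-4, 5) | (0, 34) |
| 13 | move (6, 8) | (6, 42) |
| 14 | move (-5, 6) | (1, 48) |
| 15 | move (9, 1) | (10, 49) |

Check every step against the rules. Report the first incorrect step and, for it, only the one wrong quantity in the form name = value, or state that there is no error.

step 12, x = 4

Step 1: x = 2 + (-9) = -7, y = 6 + (3) = 9 — agrees with the trace.
Step 2: x = -7 + (4) = -3, y = 9 + (4) = 13 — in agreement.
Step 3: x = -3 + (2) = -1, y = 13 + (9) = 22 — in agreement.
Step 4: x = -1 + (-8) = -9, y = 22 + (-2) = 20 — matches.
Step 5: x = -9 + (9) = 0, y = 20 + (-8) = 12 — exactly as logged.
Step 6: x = 0 + (7) = 7, y = 12 + (-4) = 8 — confirmed correct.
Step 7: x = 7 + (3) = 10, y = 8 + (9) = 17 — same as recorded.
Step 8: x = 10 + (3) = 13, y = 17 + (2) = 19 — no discrepancy.
Step 9: x = 13 + (0) = 13, y = 19 + (5) = 24 — verified.
Step 10: x = 13 + (-9) = 4, y = 24 + (5) = 29 — in agreement.
Step 11: x = 4 + (4) = 8, y = 29 + (0) = 29 — checks out.
Step 12: x = 8 + (-4) = 4, y = 29 + (5) = 34 — the entry is off here.
Conclusion: step 12 carries the first error; the entry should be x = 4.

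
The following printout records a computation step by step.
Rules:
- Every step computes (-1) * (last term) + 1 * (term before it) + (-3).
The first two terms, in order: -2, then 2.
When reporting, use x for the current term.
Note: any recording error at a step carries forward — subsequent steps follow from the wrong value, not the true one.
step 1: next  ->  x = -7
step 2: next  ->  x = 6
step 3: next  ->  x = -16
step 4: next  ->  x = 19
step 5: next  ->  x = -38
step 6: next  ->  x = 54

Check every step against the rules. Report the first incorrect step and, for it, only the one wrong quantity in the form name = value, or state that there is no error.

no error

Step 1: x = -1*(2) + (1)*(-2) + (-3) = -7 — consistent with the printout.
Step 2: x = -1*(-7) + (1)*(2) + (-3) = 6 — checks out.
Step 3: x = -1*(6) + (1)*(-7) + (-3) = -16 — verified.
Step 4: x = -1*(-16) + (1)*(6) + (-3) = 19 — consistent with the printout.
Step 5: x = -1*(19) + (1)*(-16) + (-3) = -38 — matches.
Step 6: x = -1*(-38) + (1)*(19) + (-3) = 54 — no discrepancy.
Nothing is out of place; the run is error-free.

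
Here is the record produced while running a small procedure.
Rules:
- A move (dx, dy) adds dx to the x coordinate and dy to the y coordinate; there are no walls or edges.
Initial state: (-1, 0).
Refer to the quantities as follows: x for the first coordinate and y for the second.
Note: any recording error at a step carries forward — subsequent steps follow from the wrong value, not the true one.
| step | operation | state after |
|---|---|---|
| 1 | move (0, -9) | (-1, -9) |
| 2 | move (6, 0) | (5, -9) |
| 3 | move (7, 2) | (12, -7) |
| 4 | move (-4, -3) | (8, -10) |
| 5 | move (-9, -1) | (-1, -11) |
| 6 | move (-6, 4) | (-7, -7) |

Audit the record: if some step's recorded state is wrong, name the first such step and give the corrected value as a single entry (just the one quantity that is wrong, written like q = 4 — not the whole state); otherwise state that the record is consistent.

step 1: x = -1 + (0) = -1, y = 0 + (-9) = -9 -> no discrepancy
step 2: x = -1 + (6) = 5, y = -9 + (0) = -9 -> consistent with the record
step 3: x = 5 + (7) = 12, y = -9 + (2) = -7 -> exactly as logged
step 4: x = 12 + (-4) = 8, y = -7 + (-3) = -10 -> agrees with the record
step 5: x = 8 + (-9) = -1, y = -10 + (-1) = -11 -> verified
step 6: x = -1 + (-6) = -7, y = -11 + (4) = -7 -> confirmed correct
Nothing is out of place; the run is error-free.

no error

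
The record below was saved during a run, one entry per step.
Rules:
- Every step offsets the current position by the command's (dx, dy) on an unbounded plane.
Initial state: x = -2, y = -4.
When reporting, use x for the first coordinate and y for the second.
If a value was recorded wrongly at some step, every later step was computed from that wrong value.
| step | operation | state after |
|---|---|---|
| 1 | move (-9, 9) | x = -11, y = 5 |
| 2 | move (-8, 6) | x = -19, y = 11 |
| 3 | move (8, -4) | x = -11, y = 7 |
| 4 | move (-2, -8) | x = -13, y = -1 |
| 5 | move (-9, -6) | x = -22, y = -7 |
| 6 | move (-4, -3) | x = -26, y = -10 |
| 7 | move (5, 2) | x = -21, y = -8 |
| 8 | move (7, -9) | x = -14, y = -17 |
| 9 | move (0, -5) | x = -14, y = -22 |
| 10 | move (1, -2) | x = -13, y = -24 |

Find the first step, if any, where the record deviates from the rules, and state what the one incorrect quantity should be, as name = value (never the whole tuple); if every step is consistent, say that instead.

no error

Recomputing the run from the initial state:
step 1: x = -11, y = 5
step 2: x = -19, y = 11
step 3: x = -11, y = 7
step 4: x = -13, y = -1
step 5: x = -22, y = -7
step 6: x = -26, y = -10
step 7: x = -21, y = -8
step 8: x = -14, y = -17
step 9: x = -14, y = -22
step 10: x = -13, y = -24
This matches the record at every step.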